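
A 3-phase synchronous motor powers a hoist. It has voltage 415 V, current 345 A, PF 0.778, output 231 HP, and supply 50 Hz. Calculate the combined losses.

20.6 kW

P_in = √3·V·I·cosφ = 1.732×415×345×0.778 = 192928 W
P_out = 231×746 = 172326 W
Losses = P_in − P_out = 192928 − 172326 = 20602 W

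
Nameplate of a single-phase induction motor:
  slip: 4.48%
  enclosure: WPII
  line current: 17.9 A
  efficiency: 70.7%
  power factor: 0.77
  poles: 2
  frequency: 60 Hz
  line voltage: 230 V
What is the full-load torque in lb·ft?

P_in = V·I·cosφ = 230 × 17.9 × 0.77 = 3170 W
P_out = η·P_in = 0.707 × 3170 = 2241 W
n_s = 120×60/2 = 3600 rpm; n = 3600×(1−0.0448) = 3439 rpm
ω = 2π×3439/60 = 360.1 rad/s
τ = P_out/ω = 2241/360.1 = 6.223 N·m
In lb·ft: 6.223/1.356 = 4.59 lb·ft

4.59 lb·ft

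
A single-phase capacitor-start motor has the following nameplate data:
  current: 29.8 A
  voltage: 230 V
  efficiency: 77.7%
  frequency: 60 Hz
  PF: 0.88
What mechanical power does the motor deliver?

4.69 kW

P_in = V·I·cosφ = 230 × 29.8 × 0.88 = 6032 W
P_out = η·P_in = 0.777 × 6032 = 4687 W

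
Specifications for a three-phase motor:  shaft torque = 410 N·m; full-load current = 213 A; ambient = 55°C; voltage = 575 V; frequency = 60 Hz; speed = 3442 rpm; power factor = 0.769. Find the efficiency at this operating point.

90.6 %

ω = 2π × 3442/60 = 360.4 rad/s; P_out = τω = 410 × 360.4 = 147764 W
P_in = √3·V_L·I_L·cosφ = 1.732 × 575 × 213 × 0.769 = 163125 W
η = P_out / P_in = 147764 / 163125 = 0.906 = 90.6%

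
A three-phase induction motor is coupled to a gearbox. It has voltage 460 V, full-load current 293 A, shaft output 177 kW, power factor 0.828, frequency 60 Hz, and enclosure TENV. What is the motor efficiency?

P_out = 177 kW = 177000 W
P_in = √3·V_L·I_L·cosφ = 1.732 × 460 × 293 × 0.828 = 193287 W
η = P_out / P_in = 177000 / 193287 = 0.916 = 91.6%

91.6 %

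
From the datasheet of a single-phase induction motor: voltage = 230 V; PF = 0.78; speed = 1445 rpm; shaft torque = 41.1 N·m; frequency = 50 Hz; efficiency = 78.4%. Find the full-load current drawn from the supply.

44.2 A

ω = 2π×1445/60 = 151.3 rad/s; P_out = τω = 41.1 × 151.3 = 6218 W
P_in = P_out / η = 6218 / 0.784 = 7931 W
I = P_in / (V·cosφ) = 7931 / (230 × 0.78) = 44.2 A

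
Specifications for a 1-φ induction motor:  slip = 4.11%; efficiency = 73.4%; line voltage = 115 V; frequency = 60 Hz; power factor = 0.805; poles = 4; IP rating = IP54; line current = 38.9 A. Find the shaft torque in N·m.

14.6 N·m

P_in = V·I·cosφ = 115 × 38.9 × 0.805 = 3601 W
P_out = η·P_in = 0.734 × 3601 = 2643 W
n_s = 120×60/4 = 1800 rpm; n = 1800×(1−0.0411) = 1726 rpm
ω = 2π×1726/60 = 180.7 rad/s
τ = P_out/ω = 2643/180.7 = 14.6 N·m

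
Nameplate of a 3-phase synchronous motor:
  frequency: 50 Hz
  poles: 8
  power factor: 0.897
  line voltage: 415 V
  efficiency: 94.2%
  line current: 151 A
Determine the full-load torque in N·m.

P_in = √3·V·I·cosφ = 1.732 × 415 × 151 × 0.897 = 97357 W
P_out = η·P_in = 0.942 × 97357 = 91710 W
n = n_s = 120×50/8 = 750 rpm (synchronous)
ω = 2π×750/60 = 78.54 rad/s
τ = P_out/ω = 91710/78.54 = 1170 N·m

1170 N·m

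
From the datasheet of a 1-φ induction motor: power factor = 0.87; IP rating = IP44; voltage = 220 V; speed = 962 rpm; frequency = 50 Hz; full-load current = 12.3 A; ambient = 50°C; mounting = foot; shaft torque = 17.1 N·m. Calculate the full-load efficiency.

ω = 2π × 962/60 = 100.7 rad/s; P_out = τω = 17.1 × 100.7 = 1722 W
P_in = V·I·cosφ = 220 × 12.3 × 0.87 = 2354 W
η = P_out / P_in = 1722 / 2354 = 0.732 = 73.2%

73.2 %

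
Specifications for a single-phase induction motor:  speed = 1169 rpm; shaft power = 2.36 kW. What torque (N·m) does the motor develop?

19.3 N·m

ω = 2π × 1169/60 = 122.4 rad/s
τ = P/ω = 2360/122.4 = 19.3 N·m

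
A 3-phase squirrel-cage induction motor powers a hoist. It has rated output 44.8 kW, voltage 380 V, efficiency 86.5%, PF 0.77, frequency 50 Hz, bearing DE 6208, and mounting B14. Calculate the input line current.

P_out = 44.8 kW = 44800 W
P_in = P_out / η = 44800 / 0.865 = 51792 W
I_L = P_in / (√3·V_L·cosφ) = 51792 / (1.732 × 380 × 0.77) = 102 A

102 A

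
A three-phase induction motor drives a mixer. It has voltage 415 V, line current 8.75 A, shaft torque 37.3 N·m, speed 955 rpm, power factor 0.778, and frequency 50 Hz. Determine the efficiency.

ω = 2π × 955/60 = 100 rad/s; P_out = τω = 37.3 × 100 = 3730 W
P_in = √3·V_L·I_L·cosφ = 1.732 × 415 × 8.75 × 0.778 = 4893 W
η = P_out / P_in = 3730 / 4893 = 0.762 = 76.2%

76.2 %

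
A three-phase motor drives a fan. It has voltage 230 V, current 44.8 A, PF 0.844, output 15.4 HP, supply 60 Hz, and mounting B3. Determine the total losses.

3570 W

P_in = √3·V·I·cosφ = 1.732×230×44.8×0.844 = 15062 W
P_out = 15.4×746 = 11488 W
Losses = P_in − P_out = 15062 − 11488 = 3574 W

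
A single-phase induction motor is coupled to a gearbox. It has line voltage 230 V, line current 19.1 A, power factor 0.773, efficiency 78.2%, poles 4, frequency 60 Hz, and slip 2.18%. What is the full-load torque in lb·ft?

P_in = V·I·cosφ = 230 × 19.1 × 0.773 = 3396 W
P_out = η·P_in = 0.782 × 3396 = 2656 W
n_s = 120×60/4 = 1800 rpm; n = 1800×(1−0.0218) = 1761 rpm
ω = 2π×1761/60 = 184.4 rad/s
τ = P_out/ω = 2656/184.4 = 14.4 N·m
In lb·ft: 14.4/1.356 = 10.6 lb·ft

10.6 lb·ft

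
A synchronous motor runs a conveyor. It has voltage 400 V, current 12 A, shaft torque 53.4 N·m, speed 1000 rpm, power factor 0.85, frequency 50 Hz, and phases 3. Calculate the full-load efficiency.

79.1 %

ω = 2π × 1000/60 = 104.7 rad/s; P_out = τω = 53.4 × 104.7 = 5591 W
P_in = √3·V_L·I_L·cosφ = 1.732 × 400 × 12 × 0.85 = 7067 W
η = P_out / P_in = 5591 / 7067 = 0.791 = 79.1%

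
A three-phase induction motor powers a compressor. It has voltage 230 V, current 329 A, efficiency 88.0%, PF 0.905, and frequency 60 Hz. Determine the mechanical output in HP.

140 HP

P_in = √3·V·I·cosφ = 1.732 × 230 × 329 × 0.905 = 118610 W
P_out = η·P_in = 0.88 × 118610 = 104377 W
= 104377/746 = 140 HP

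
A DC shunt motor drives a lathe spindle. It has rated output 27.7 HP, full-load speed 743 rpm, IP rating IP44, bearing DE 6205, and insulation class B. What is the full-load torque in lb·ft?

P_out = 27.7 × 746 = 20664 W
ω = 2π × 743/60 = 77.81 rad/s
τ = P_out/ω = 20664/77.81 = 265.6 N·m
In lb·ft: 265.6/1.356 = 196 lb·ft

196 lb·ft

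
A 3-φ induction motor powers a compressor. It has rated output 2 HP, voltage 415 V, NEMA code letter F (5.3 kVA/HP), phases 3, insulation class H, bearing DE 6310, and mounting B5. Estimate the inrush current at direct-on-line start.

14.7 A

S_LR = 5.3 × 2 = 10.6 kVA
I_LR = S_LR/(√3·V_L) = 10600/(1.732×415) = 14.7 A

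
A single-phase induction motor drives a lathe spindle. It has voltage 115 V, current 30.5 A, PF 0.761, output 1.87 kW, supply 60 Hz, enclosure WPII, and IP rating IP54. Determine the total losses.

P_in = V·I·cosφ = 115×30.5×0.761 = 2669 W
P_out = 1870 W
Losses = P_in − P_out = 2669 − 1870 = 799 W

799 W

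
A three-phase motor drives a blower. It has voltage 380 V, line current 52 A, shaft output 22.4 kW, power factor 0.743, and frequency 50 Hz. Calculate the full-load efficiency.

88.1 %

P_out = 22.4 kW = 22400 W
P_in = √3·V_L·I_L·cosφ = 1.732 × 380 × 52 × 0.743 = 25429 W
η = P_out / P_in = 22400 / 25429 = 0.881 = 88.1%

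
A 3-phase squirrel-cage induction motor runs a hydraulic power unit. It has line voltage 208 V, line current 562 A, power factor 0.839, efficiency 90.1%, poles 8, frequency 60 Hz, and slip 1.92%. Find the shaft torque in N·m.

P_in = √3·V·I·cosφ = 1.732 × 208 × 562 × 0.839 = 169867 W
P_out = η·P_in = 0.901 × 169867 = 153050 W
n_s = 120×60/8 = 900 rpm; n = 900×(1−0.0192) = 883 rpm
ω = 2π×883/60 = 92.47 rad/s
τ = P_out/ω = 153050/92.47 = 1660 N·m

1660 N·m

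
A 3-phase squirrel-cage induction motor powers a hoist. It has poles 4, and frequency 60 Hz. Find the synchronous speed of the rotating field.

1800 rpm

n_s = 120f/p = 120×60/4 = 1800 rpm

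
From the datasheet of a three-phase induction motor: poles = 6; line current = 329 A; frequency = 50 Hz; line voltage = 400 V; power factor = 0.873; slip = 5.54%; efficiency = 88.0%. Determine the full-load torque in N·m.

P_in = √3·V·I·cosφ = 1.732 × 400 × 329 × 0.873 = 198984 W
P_out = η·P_in = 0.88 × 198984 = 175106 W
n_s = 120×50/6 = 1000 rpm; n = 1000×(1−0.0554) = 945 rpm
ω = 2π×945/60 = 98.96 rad/s
τ = P_out/ω = 175106/98.96 = 1770 N·m

1770 N·m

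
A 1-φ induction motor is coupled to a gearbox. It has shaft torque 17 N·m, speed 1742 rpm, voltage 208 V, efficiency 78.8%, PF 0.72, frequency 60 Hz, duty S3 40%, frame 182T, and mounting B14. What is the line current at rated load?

ω = 2π×1742/60 = 182.4 rad/s; P_out = τω = 17 × 182.4 = 3101 W
P_in = P_out / η = 3101 / 0.788 = 3935 W
I = P_in / (V·cosφ) = 3935 / (208 × 0.72) = 26.3 A

26.3 A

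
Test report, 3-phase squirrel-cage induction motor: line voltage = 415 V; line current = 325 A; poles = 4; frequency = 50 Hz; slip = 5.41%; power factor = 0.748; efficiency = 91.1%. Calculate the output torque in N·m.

P_in = √3·V·I·cosφ = 1.732 × 415 × 325 × 0.748 = 174735 W
P_out = η·P_in = 0.911 × 174735 = 159184 W
n_s = 120×50/4 = 1500 rpm; n = 1500×(1−0.0541) = 1419 rpm
ω = 2π×1419/60 = 148.6 rad/s
τ = P_out/ω = 159184/148.6 = 1070 N·m

1070 N·m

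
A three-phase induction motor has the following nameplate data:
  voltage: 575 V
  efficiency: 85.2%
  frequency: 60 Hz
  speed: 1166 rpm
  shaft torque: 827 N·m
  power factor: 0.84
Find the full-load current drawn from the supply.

ω = 2π×1166/60 = 122.1 rad/s; P_out = τω = 827 × 122.1 = 100977 W
P_in = P_out / η = 100977 / 0.852 = 118518 W
I_L = P_in / (√3·V_L·cosφ) = 118518 / (1.732 × 575 × 0.84) = 142 A

142 A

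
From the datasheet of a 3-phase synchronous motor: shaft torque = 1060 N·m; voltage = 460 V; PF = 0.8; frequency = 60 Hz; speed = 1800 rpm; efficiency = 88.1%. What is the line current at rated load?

ω = 2π×1800/60 = 188.5 rad/s; P_out = τω = 1060 × 188.5 = 199810 W
P_in = P_out / η = 199810 / 0.881 = 226799 W
I_L = P_in / (√3·V_L·cosφ) = 226799 / (1.732 × 460 × 0.8) = 356 A

356 A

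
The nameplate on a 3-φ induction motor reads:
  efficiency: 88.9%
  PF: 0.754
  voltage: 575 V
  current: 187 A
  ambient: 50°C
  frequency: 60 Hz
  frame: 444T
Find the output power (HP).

P_in = √3·V·I·cosφ = 1.732 × 575 × 187 × 0.754 = 140420 W
P_out = η·P_in = 0.889 × 140420 = 124833 W
= 124833/746 = 167 HP

167 HP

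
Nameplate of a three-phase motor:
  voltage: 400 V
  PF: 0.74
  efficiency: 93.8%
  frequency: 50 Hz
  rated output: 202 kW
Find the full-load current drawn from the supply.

420 A

P_out = 202 kW = 202000 W
P_in = P_out / η = 202000 / 0.938 = 215352 W
I_L = P_in / (√3·V_L·cosφ) = 215352 / (1.732 × 400 × 0.74) = 420 A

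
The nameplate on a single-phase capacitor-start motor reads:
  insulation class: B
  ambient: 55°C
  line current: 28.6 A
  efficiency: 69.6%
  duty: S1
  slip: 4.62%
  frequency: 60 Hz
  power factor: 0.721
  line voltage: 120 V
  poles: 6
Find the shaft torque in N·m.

14.4 N·m

P_in = V·I·cosφ = 120 × 28.6 × 0.721 = 2474 W
P_out = η·P_in = 0.696 × 2474 = 1722 W
n_s = 120×60/6 = 1200 rpm; n = 1200×(1−0.0462) = 1145 rpm
ω = 2π×1145/60 = 119.9 rad/s
τ = P_out/ω = 1722/119.9 = 14.4 N·m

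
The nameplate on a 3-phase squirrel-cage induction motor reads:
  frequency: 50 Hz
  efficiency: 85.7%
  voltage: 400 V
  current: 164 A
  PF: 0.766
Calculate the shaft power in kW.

74.6 kW

P_in = √3·V·I·cosφ = 1.732 × 400 × 164 × 0.766 = 87032 W
P_out = η·P_in = 0.857 × 87032 = 74586 W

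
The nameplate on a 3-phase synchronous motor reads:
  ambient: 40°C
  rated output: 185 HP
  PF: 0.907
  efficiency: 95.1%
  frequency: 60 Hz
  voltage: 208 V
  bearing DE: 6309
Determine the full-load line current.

P_out = 185 × 746 = 138010 W
P_in = P_out / η = 138010 / 0.951 = 145121 W
I_L = P_in / (√3·V_L·cosφ) = 145121 / (1.732 × 208 × 0.907) = 444 A

444 A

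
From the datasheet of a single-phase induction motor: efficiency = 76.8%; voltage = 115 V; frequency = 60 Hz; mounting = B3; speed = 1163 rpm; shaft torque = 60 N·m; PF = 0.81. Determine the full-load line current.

ω = 2π×1163/60 = 121.8 rad/s; P_out = τω = 60 × 121.8 = 7308 W
P_in = P_out / η = 7308 / 0.768 = 9516 W
I = P_in / (V·cosφ) = 9516 / (115 × 0.81) = 102 A

102 A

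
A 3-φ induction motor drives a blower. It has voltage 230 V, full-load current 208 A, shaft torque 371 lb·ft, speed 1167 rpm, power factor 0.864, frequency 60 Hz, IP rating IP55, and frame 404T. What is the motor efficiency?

85.9 %

τ = 371 lb·ft × 1.356 = 503.1 N·m
ω = 2π × 1167/60 = 122.2 rad/s; P_out = τω = 503.1 × 122.2 = 61479 W
P_in = √3·V_L·I_L·cosφ = 1.732 × 230 × 208 × 0.864 = 71590 W
η = P_out / P_in = 61479 / 71590 = 0.859 = 85.9%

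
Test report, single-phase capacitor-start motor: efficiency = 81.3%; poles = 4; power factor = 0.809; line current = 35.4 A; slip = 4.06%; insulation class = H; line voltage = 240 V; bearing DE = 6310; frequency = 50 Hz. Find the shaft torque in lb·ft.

P_in = V·I·cosφ = 240 × 35.4 × 0.809 = 6873 W
P_out = η·P_in = 0.813 × 6873 = 5588 W
n_s = 120×50/4 = 1500 rpm; n = 1500×(1−0.0406) = 1439 rpm
ω = 2π×1439/60 = 150.7 rad/s
τ = P_out/ω = 5588/150.7 = 37.08 N·m
In lb·ft: 37.08/1.356 = 27.3 lb·ft

27.3 lb·ft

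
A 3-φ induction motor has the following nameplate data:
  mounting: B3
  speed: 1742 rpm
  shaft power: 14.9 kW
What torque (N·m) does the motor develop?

81.7 N·m

ω = 2π × 1742/60 = 182.4 rad/s
τ = P/ω = 14900/182.4 = 81.7 N·m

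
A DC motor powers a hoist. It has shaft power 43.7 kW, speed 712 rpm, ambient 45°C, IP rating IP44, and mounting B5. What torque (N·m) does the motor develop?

586 N·m

ω = 2π × 712/60 = 74.56 rad/s
τ = P/ω = 43700/74.56 = 586 N·m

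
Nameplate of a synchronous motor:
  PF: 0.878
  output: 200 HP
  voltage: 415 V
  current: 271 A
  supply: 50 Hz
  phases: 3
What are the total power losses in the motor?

21800 W

P_in = √3·V·I·cosφ = 1.732×415×271×0.878 = 171025 W
P_out = 200×746 = 149200 W
Losses = P_in − P_out = 171025 − 149200 = 21825 W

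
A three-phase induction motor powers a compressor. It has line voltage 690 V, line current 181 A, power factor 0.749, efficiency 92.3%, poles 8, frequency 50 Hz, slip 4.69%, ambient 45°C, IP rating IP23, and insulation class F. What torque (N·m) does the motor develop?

P_in = √3·V·I·cosφ = 1.732 × 690 × 181 × 0.749 = 162016 W
P_out = η·P_in = 0.923 × 162016 = 149541 W
n_s = 120×50/8 = 750 rpm; n = 750×(1−0.0469) = 715 rpm
ω = 2π×715/60 = 74.87 rad/s
τ = P_out/ω = 149541/74.87 = 2000 N·m

2000 N·m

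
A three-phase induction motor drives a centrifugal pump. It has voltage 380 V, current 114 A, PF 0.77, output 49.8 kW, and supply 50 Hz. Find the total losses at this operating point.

P_in = √3·V·I·cosφ = 1.732×380×114×0.77 = 57773 W
P_out = 49800 W
Losses = P_in − P_out = 57773 − 49800 = 7973 W

7970 W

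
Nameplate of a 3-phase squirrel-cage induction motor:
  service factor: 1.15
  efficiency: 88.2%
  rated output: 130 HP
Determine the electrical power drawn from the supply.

110 kW

P_out = 130 × 746 = 96980 W
P_in = P_out/η = 96980/0.882 = 109955 W = 110 kW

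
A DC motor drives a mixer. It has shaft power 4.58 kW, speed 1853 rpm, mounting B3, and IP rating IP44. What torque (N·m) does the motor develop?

ω = 2π × 1853/60 = 194 rad/s
τ = P/ω = 4580/194 = 23.6 N·m

23.6 N·m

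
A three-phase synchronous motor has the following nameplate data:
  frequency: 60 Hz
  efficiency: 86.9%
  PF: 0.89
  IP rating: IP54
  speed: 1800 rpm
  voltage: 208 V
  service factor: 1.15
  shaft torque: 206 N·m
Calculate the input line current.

ω = 2π×1800/60 = 188.5 rad/s; P_out = τω = 206 × 188.5 = 38831 W
P_in = P_out / η = 38831 / 0.869 = 44685 W
I_L = P_in / (√3·V_L·cosφ) = 44685 / (1.732 × 208 × 0.89) = 139 A

139 A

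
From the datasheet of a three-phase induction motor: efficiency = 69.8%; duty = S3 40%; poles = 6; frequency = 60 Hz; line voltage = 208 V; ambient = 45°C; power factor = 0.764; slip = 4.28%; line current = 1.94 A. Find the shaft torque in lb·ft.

P_in = √3·V·I·cosφ = 1.732 × 208 × 1.94 × 0.764 = 534 W
P_out = η·P_in = 0.698 × 534 = 373 W
n_s = 120×60/6 = 1200 rpm; n = 1200×(1−0.0428) = 1149 rpm
ω = 2π×1149/60 = 120.3 rad/s
τ = P_out/ω = 373/120.3 = 3.101 N·m
In lb·ft: 3.101/1.356 = 2.29 lb·ft

2.29 lb·ft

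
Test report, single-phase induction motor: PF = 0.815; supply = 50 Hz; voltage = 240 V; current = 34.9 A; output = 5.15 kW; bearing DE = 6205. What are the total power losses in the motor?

1680 W

P_in = V·I·cosφ = 240×34.9×0.815 = 6826 W
P_out = 5150 W
Losses = P_in − P_out = 6826 − 5150 = 1676 W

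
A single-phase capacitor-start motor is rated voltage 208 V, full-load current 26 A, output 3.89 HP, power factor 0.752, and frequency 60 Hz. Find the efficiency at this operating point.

71.4 %

P_out = 3.89 × 746 = 2902 W
P_in = V·I·cosφ = 208 × 26 × 0.752 = 4067 W
η = P_out / P_in = 2902 / 4067 = 0.714 = 71.4%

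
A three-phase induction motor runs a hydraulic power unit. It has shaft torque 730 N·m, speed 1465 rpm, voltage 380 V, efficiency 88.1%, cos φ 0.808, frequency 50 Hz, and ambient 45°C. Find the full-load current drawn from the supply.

ω = 2π×1465/60 = 153.4 rad/s; P_out = τω = 730 × 153.4 = 111982 W
P_in = P_out / η = 111982 / 0.881 = 127108 W
I_L = P_in / (√3·V_L·cosφ) = 127108 / (1.732 × 380 × 0.808) = 239 A

239 A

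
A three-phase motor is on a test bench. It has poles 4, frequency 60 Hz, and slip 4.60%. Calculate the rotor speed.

1717 rpm

n_s = 120f/p = 120×60/4 = 1800 rpm
n = n_s(1 − s) = 1800 × (1 − 0.046) = 1717 rpm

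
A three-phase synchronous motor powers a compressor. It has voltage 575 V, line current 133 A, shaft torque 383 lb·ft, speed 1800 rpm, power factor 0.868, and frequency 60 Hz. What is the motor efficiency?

τ = 383 lb·ft × 1.356 = 519.3 N·m
ω = 2π × 1800/60 = 188.5 rad/s; P_out = τω = 519.3 × 188.5 = 97888 W
P_in = √3·V_L·I_L·cosφ = 1.732 × 575 × 133 × 0.868 = 114971 W
η = P_out / P_in = 97888 / 114971 = 0.851 = 85.1%

85.1 %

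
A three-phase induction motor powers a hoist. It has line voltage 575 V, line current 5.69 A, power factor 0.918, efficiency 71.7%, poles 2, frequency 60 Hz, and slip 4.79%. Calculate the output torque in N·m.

10.4 N·m

P_in = √3·V·I·cosφ = 1.732 × 575 × 5.69 × 0.918 = 5202 W
P_out = η·P_in = 0.717 × 5202 = 3730 W
n_s = 120×60/2 = 3600 rpm; n = 3600×(1−0.0479) = 3428 rpm
ω = 2π×3428/60 = 359 rad/s
τ = P_out/ω = 3730/359 = 10.4 N·m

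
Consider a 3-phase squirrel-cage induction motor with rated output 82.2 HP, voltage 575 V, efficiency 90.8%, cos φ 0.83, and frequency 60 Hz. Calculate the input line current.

81.7 A

P_out = 82.2 × 746 = 61321 W
P_in = P_out / η = 61321 / 0.908 = 67534 W
I_L = P_in / (√3·V_L·cosφ) = 67534 / (1.732 × 575 × 0.83) = 81.7 A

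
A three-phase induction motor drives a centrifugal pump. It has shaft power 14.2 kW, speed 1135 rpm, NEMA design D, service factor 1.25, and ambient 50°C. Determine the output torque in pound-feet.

ω = 2π × 1135/60 = 118.9 rad/s
τ = P/ω = 14200/118.9 = 119.4 N·m
In lb·ft: 119.4/1.356 = 88.1 lb·ft

88.1 lb·ft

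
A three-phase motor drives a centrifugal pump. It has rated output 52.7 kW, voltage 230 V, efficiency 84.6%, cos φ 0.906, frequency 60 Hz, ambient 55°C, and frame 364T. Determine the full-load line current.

173 A

P_out = 52.7 kW = 52700 W
P_in = P_out / η = 52700 / 0.846 = 62293 W
I_L = P_in / (√3·V_L·cosφ) = 62293 / (1.732 × 230 × 0.906) = 173 A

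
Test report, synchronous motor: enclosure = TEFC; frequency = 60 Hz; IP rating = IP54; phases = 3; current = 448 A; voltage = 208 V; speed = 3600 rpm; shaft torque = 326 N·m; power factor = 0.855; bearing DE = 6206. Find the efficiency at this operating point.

ω = 2π × 3600/60 = 377 rad/s; P_out = τω = 326 × 377 = 122902 W
P_in = √3·V_L·I_L·cosφ = 1.732 × 208 × 448 × 0.855 = 137992 W
η = P_out / P_in = 122902 / 137992 = 0.891 = 89.1%

89.1 %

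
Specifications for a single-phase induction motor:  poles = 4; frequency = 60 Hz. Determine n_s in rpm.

n_s = 120f/p = 120×60/4 = 1800 rpm

1800 rpm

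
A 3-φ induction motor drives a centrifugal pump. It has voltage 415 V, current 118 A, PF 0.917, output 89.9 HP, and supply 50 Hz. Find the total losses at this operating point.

P_in = √3·V·I·cosφ = 1.732×415×118×0.917 = 77776 W
P_out = 89.9×746 = 67065 W
Losses = P_in − P_out = 77776 − 67065 = 10711 W

10.7 kW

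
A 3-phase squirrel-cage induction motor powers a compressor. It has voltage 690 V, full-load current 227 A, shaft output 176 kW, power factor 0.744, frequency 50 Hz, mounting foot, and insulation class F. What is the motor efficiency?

87.2 %

P_out = 176 kW = 176000 W
P_in = √3·V_L·I_L·cosφ = 1.732 × 690 × 227 × 0.744 = 201835 W
η = P_out / P_in = 176000 / 201835 = 0.872 = 87.2%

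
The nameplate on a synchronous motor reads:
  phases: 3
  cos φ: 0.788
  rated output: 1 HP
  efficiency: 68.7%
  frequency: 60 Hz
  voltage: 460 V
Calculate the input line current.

1.73 A

P_out = 1 × 746 = 746 W
P_in = P_out / η = 746 / 0.687 = 1086 W
I_L = P_in / (√3·V_L·cosφ) = 1086 / (1.732 × 460 × 0.788) = 1.73 A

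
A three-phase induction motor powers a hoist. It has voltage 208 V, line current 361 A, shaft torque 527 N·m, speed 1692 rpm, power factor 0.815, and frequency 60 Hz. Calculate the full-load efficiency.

88.1 %

ω = 2π × 1692/60 = 177.2 rad/s; P_out = τω = 527 × 177.2 = 93384 W
P_in = √3·V_L·I_L·cosφ = 1.732 × 208 × 361 × 0.815 = 105993 W
η = P_out / P_in = 93384 / 105993 = 0.881 = 88.1%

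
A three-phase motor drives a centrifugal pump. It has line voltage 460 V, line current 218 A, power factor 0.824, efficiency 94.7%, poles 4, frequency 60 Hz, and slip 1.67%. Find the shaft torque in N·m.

731 N·m

P_in = √3·V·I·cosφ = 1.732 × 460 × 218 × 0.824 = 143116 W
P_out = η·P_in = 0.947 × 143116 = 135531 W
n_s = 120×60/4 = 1800 rpm; n = 1800×(1−0.0167) = 1770 rpm
ω = 2π×1770/60 = 185.4 rad/s
τ = P_out/ω = 135531/185.4 = 731 N·m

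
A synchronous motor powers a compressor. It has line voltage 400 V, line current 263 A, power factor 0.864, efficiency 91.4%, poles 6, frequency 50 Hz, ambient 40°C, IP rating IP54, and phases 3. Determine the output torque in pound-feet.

P_in = √3·V·I·cosφ = 1.732 × 400 × 263 × 0.864 = 157426 W
P_out = η·P_in = 0.914 × 157426 = 143887 W
n = n_s = 120×50/6 = 1000 rpm (synchronous)
ω = 2π×1000/60 = 104.7 rad/s
τ = P_out/ω = 143887/104.7 = 1374 N·m
In lb·ft: 1374/1.356 = 1010 lb·ft

1010 lb·ft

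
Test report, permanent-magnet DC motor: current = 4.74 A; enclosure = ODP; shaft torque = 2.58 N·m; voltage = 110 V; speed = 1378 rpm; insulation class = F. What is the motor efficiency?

ω = 2π × 1378/60 = 144.3 rad/s; P_out = τω = 2.58 × 144.3 = 372 W
P_in = V·I = 110 × 4.74 = 521 W
η = P_out / P_in = 372 / 521 = 0.714 = 71.4%

71.4 %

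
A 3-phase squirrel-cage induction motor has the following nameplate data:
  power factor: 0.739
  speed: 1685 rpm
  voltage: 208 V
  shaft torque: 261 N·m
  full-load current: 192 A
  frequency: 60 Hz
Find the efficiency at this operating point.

90.1 %

ω = 2π × 1685/60 = 176.5 rad/s; P_out = τω = 261 × 176.5 = 46067 W
P_in = √3·V_L·I_L·cosφ = 1.732 × 208 × 192 × 0.739 = 51116 W
η = P_out / P_in = 46067 / 51116 = 0.901 = 90.1%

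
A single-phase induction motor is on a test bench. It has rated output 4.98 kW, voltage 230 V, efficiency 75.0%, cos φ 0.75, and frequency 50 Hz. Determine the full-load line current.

38.5 A

P_out = 4.98 kW = 4980 W
P_in = P_out / η = 4980 / 0.750 = 6640 W
I = P_in / (V·cosφ) = 6640 / (230 × 0.75) = 38.5 A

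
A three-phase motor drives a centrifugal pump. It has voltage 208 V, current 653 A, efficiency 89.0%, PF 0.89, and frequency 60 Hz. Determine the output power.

186 kW

P_in = √3·V·I·cosφ = 1.732 × 208 × 653 × 0.89 = 209370 W
P_out = η·P_in = 0.89 × 209370 = 186339 W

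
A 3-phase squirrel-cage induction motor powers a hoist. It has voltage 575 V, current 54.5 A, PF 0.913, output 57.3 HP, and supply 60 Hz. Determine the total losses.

6.81 kW

P_in = √3·V·I·cosφ = 1.732×575×54.5×0.913 = 49554 W
P_out = 57.3×746 = 42746 W
Losses = P_in − P_out = 49554 − 42746 = 6808 W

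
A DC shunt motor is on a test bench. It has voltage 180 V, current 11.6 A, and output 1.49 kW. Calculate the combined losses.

598 W

P_in = V·I = 180×11.6 = 2088 W
P_out = 1490 W
Losses = P_in − P_out = 2088 − 1490 = 598 W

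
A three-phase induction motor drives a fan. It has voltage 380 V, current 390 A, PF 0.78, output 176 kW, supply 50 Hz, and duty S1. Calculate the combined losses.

P_in = √3·V·I·cosφ = 1.732×380×390×0.78 = 200212 W
P_out = 176000 W
Losses = P_in − P_out = 200212 − 176000 = 24212 W

24.2 kW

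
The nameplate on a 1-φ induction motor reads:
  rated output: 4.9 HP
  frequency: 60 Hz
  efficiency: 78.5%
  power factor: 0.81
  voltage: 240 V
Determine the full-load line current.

24 A

P_out = 4.9 × 746 = 3655 W
P_in = P_out / η = 3655 / 0.785 = 4656 W
I = P_in / (V·cosφ) = 4656 / (240 × 0.81) = 24 A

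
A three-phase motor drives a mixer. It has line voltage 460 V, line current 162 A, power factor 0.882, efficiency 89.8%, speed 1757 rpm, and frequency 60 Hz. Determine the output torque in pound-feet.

P_in = √3·V·I·cosφ = 1.732 × 460 × 162 × 0.882 = 113839 W
P_out = η·P_in = 0.898 × 113839 = 102227 W
n = 1757 rpm
ω = 2π×1757/60 = 184 rad/s
τ = P_out/ω = 102227/184 = 555.6 N·m
In lb·ft: 555.6/1.356 = 410 lb·ft

410 lb·ft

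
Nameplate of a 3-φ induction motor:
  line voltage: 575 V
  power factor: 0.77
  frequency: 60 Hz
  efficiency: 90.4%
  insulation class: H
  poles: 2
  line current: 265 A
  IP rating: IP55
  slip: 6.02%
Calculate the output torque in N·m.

P_in = √3·V·I·cosφ = 1.732 × 575 × 265 × 0.77 = 203213 W
P_out = η·P_in = 0.904 × 203213 = 183705 W
n_s = 120×60/2 = 3600 rpm; n = 3600×(1−0.0602) = 3383 rpm
ω = 2π×3383/60 = 354.3 rad/s
τ = P_out/ω = 183705/354.3 = 519 N·m

519 N·m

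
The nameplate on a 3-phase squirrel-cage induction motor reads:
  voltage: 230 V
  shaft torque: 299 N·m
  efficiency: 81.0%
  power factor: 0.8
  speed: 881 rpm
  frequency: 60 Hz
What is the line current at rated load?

ω = 2π×881/60 = 92.26 rad/s; P_out = τω = 299 × 92.26 = 27586 W
P_in = P_out / η = 27586 / 0.810 = 34057 W
I_L = P_in / (√3·V_L·cosφ) = 34057 / (1.732 × 230 × 0.8) = 107 A

107 A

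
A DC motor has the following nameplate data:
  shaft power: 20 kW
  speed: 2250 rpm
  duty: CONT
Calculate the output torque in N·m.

84.9 N·m

ω = 2π × 2250/60 = 235.6 rad/s
τ = P/ω = 20000/235.6 = 84.9 N·m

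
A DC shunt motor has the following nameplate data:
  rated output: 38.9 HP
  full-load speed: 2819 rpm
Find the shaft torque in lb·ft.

P_out = 38.9 × 746 = 29019 W
ω = 2π × 2819/60 = 295.2 rad/s
τ = P_out/ω = 29019/295.2 = 98.3 N·m
In lb·ft: 98.3/1.356 = 72.5 lb·ft

72.5 lb·ft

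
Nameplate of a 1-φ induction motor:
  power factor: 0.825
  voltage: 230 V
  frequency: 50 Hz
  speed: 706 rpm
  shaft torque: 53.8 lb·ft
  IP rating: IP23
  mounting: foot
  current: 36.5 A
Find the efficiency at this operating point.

77.9 %

τ = 53.8 lb·ft × 1.356 = 72.95 N·m
ω = 2π × 706/60 = 73.93 rad/s; P_out = τω = 72.95 × 73.93 = 5393 W
P_in = V·I·cosφ = 230 × 36.5 × 0.825 = 6926 W
η = P_out / P_in = 5393 / 6926 = 0.779 = 77.9%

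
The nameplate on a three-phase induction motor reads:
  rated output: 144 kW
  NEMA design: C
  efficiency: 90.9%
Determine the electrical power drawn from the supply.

P_out = 144000 W
P_in = P_out/η = 144000/0.909 = 158416 W = 158 kW

158 kW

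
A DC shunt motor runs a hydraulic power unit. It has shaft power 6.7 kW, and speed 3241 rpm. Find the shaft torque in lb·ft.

ω = 2π × 3241/60 = 339.4 rad/s
τ = P/ω = 6700/339.4 = 19.74 N·m
In lb·ft: 19.74/1.356 = 14.6 lb·ft

14.6 lb·ft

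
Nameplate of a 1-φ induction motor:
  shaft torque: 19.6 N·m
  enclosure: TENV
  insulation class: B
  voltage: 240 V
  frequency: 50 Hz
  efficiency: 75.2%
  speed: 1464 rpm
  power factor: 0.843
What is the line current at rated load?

ω = 2π×1464/60 = 153.3 rad/s; P_out = τω = 19.6 × 153.3 = 3005 W
P_in = P_out / η = 3005 / 0.752 = 3996 W
I = P_in / (V·cosφ) = 3996 / (240 × 0.843) = 19.8 A

19.8 A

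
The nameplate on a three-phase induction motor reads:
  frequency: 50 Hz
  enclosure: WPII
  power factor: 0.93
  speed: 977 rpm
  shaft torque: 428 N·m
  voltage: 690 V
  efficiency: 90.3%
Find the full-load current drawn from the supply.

ω = 2π×977/60 = 102.3 rad/s; P_out = τω = 428 × 102.3 = 43784 W
P_in = P_out / η = 43784 / 0.903 = 48487 W
I_L = P_in / (√3·V_L·cosφ) = 48487 / (1.732 × 690 × 0.93) = 43.6 A

43.6 A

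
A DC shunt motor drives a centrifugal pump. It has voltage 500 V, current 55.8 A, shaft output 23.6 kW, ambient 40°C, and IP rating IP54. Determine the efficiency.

P_out = 23.6 kW = 23600 W
P_in = V·I = 500 × 55.8 = 27900 W
η = P_out / P_in = 23600 / 27900 = 0.846 = 84.6%

84.6 %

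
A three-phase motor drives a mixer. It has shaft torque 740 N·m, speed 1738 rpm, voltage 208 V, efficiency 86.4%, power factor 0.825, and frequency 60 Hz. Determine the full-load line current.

524 A

ω = 2π×1738/60 = 182 rad/s; P_out = τω = 740 × 182 = 134680 W
P_in = P_out / η = 134680 / 0.864 = 155880 W
I_L = P_in / (√3·V_L·cosφ) = 155880 / (1.732 × 208 × 0.825) = 524 A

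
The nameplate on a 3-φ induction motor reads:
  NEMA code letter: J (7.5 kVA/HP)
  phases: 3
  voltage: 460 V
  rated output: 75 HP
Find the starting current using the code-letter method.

S_LR = 7.5 × 75 = 562.5 kVA
I_LR = S_LR/(√3·V_L) = 562500/(1.732×460) = 706 A

706 A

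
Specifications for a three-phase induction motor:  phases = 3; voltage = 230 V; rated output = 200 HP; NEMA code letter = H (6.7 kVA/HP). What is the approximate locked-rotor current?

S_LR = 6.7 × 200 = 1340 kVA
I_LR = S_LR/(√3·V_L) = 1340000/(1.732×230) = 3360 A

3360 A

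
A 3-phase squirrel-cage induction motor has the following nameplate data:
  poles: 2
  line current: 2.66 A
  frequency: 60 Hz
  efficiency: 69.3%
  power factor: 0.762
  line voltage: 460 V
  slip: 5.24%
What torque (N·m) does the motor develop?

3.13 N·m

P_in = √3·V·I·cosφ = 1.732 × 460 × 2.66 × 0.762 = 1615 W
P_out = η·P_in = 0.693 × 1615 = 1119 W
n_s = 120×60/2 = 3600 rpm; n = 3600×(1−0.0524) = 3411 rpm
ω = 2π×3411/60 = 357.2 rad/s
τ = P_out/ω = 1119/357.2 = 3.13 N·m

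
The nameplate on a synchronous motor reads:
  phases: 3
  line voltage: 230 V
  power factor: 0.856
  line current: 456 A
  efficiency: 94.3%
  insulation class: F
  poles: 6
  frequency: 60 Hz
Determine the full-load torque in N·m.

1170 N·m

P_in = √3·V·I·cosφ = 1.732 × 230 × 456 × 0.856 = 155494 W
P_out = η·P_in = 0.943 × 155494 = 146631 W
n = n_s = 120×60/6 = 1200 rpm (synchronous)
ω = 2π×1200/60 = 125.7 rad/s
τ = P_out/ω = 146631/125.7 = 1170 N·m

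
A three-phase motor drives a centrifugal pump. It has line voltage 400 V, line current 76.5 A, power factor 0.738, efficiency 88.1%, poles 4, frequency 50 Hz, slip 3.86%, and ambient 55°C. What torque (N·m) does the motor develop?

228 N·m

P_in = √3·V·I·cosφ = 1.732 × 400 × 76.5 × 0.738 = 39113 W
P_out = η·P_in = 0.881 × 39113 = 34459 W
n_s = 120×50/4 = 1500 rpm; n = 1500×(1−0.0386) = 1442 rpm
ω = 2π×1442/60 = 151 rad/s
τ = P_out/ω = 34459/151 = 228 N·m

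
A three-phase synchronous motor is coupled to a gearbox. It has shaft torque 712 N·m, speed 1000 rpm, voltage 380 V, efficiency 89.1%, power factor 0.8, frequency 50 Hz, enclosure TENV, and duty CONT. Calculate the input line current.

ω = 2π×1000/60 = 104.7 rad/s; P_out = τω = 712 × 104.7 = 74546 W
P_in = P_out / η = 74546 / 0.891 = 83666 W
I_L = P_in / (√3·V_L·cosφ) = 83666 / (1.732 × 380 × 0.8) = 159 A

159 A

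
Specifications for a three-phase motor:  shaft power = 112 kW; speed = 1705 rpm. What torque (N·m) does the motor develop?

627 N·m

ω = 2π × 1705/60 = 178.5 rad/s
τ = P/ω = 112000/178.5 = 627 N·m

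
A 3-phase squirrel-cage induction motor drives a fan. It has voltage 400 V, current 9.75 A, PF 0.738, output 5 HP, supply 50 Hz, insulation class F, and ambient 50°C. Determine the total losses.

1.26 kW

P_in = √3·V·I·cosφ = 1.732×400×9.75×0.738 = 4985 W
P_out = 5×746 = 3730 W
Losses = P_in − P_out = 4985 − 3730 = 1255 W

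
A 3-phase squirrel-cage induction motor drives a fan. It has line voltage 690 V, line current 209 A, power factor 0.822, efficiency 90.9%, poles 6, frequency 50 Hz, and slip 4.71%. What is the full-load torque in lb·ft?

P_in = √3·V·I·cosφ = 1.732 × 690 × 209 × 0.822 = 205312 W
P_out = η·P_in = 0.909 × 205312 = 186629 W
n_s = 120×50/6 = 1000 rpm; n = 1000×(1−0.0471) = 953 rpm
ω = 2π×953/60 = 99.8 rad/s
τ = P_out/ω = 186629/99.8 = 1870 N·m
In lb·ft: 1870/1.356 = 1380 lb·ft

1380 lb·ft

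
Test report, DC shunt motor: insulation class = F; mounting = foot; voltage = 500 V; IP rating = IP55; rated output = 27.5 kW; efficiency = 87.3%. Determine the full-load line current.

P_out = 27.5 kW = 27500 W
P_in = P_out / η = 27500 / 0.873 = 31501 W
I = P_in / V = 31501 / 500 = 63 A

63 A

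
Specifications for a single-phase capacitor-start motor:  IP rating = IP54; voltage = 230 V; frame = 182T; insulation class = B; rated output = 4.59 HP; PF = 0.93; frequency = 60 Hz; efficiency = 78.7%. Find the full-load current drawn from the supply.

20.3 A

P_out = 4.59 × 746 = 3424 W
P_in = P_out / η = 3424 / 0.787 = 4351 W
I = P_in / (V·cosφ) = 4351 / (230 × 0.93) = 20.3 A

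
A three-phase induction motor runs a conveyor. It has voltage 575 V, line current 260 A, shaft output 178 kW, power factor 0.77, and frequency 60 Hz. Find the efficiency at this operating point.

P_out = 178 kW = 178000 W
P_in = √3·V_L·I_L·cosφ = 1.732 × 575 × 260 × 0.77 = 199379 W
η = P_out / P_in = 178000 / 199379 = 0.893 = 89.3%

89.3 %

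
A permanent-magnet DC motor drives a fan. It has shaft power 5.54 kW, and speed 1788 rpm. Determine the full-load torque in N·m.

ω = 2π × 1788/60 = 187.2 rad/s
τ = P/ω = 5540/187.2 = 29.6 N·m

29.6 N·m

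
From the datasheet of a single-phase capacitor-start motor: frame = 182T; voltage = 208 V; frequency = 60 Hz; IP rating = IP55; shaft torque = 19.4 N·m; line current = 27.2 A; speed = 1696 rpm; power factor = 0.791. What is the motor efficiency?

ω = 2π × 1696/60 = 177.6 rad/s; P_out = τω = 19.4 × 177.6 = 3445 W
P_in = V·I·cosφ = 208 × 27.2 × 0.791 = 4475 W
η = P_out / P_in = 3445 / 4475 = 0.770 = 77.0%

77.0 %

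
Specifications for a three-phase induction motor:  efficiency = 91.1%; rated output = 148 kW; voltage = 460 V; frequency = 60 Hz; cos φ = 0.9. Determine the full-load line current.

227 A

P_out = 148 kW = 148000 W
P_in = P_out / η = 148000 / 0.911 = 162459 W
I_L = P_in / (√3·V_L·cosφ) = 162459 / (1.732 × 460 × 0.9) = 227 A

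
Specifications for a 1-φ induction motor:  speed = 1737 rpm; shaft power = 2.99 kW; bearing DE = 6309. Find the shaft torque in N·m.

ω = 2π × 1737/60 = 181.9 rad/s
τ = P/ω = 2990/181.9 = 16.4 N·m

16.4 N·m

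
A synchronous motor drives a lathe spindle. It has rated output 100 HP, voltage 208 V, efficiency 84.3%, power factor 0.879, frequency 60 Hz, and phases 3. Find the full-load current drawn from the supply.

279 A

P_out = 100 × 746 = 74600 W
P_in = P_out / η = 74600 / 0.843 = 88493 W
I_L = P_in / (√3·V_L·cosφ) = 88493 / (1.732 × 208 × 0.879) = 279 A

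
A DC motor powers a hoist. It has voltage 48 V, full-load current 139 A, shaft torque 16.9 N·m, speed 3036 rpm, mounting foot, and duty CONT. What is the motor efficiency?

80.5 %

ω = 2π × 3036/60 = 317.9 rad/s; P_out = τω = 16.9 × 317.9 = 5373 W
P_in = V·I = 48 × 139 = 6672 W
η = P_out / P_in = 5373 / 6672 = 0.805 = 80.5%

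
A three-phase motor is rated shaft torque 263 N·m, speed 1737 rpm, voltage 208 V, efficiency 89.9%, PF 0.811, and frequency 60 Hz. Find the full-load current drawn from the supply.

182 A

ω = 2π×1737/60 = 181.9 rad/s; P_out = τω = 263 × 181.9 = 47840 W
P_in = P_out / η = 47840 / 0.899 = 53215 W
I_L = P_in / (√3·V_L·cosφ) = 53215 / (1.732 × 208 × 0.811) = 182 A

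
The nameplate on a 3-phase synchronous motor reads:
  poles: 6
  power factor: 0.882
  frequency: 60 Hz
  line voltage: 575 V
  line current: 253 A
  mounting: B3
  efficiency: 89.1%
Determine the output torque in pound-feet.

1160 lb·ft

P_in = √3·V·I·cosφ = 1.732 × 575 × 253 × 0.882 = 222231 W
P_out = η·P_in = 0.891 × 222231 = 198008 W
n = n_s = 120×60/6 = 1200 rpm (synchronous)
ω = 2π×1200/60 = 125.7 rad/s
τ = P_out/ω = 198008/125.7 = 1575 N·m
In lb·ft: 1575/1.356 = 1160 lb·ft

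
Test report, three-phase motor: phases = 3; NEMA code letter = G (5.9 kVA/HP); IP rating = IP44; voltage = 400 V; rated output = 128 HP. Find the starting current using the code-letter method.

1090 A

S_LR = 5.9 × 128 = 755.2 kVA
I_LR = S_LR/(√3·V_L) = 755200/(1.732×400) = 1090 A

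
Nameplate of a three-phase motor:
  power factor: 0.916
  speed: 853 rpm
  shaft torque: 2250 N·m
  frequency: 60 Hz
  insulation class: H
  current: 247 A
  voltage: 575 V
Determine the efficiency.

89.2 %

ω = 2π × 853/60 = 89.33 rad/s; P_out = τω = 2250 × 89.33 = 200993 W
P_in = √3·V_L·I_L·cosφ = 1.732 × 575 × 247 × 0.916 = 225324 W
η = P_out / P_in = 200993 / 225324 = 0.892 = 89.2%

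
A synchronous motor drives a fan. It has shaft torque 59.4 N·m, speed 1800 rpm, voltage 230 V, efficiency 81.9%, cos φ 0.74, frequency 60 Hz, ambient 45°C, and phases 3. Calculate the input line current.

ω = 2π×1800/60 = 188.5 rad/s; P_out = τω = 59.4 × 188.5 = 11197 W
P_in = P_out / η = 11197 / 0.819 = 13672 W
I_L = P_in / (√3·V_L·cosφ) = 13672 / (1.732 × 230 × 0.74) = 46.4 A

46.4 A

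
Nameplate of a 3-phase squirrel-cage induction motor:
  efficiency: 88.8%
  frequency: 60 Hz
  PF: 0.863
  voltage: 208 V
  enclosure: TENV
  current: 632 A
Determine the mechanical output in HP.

P_in = √3·V·I·cosφ = 1.732 × 208 × 632 × 0.863 = 196489 W
P_out = η·P_in = 0.888 × 196489 = 174482 W
= 174482/746 = 234 HP

234 HP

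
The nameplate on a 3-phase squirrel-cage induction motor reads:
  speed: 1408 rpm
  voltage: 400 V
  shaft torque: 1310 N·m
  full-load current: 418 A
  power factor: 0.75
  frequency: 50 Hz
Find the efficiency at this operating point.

88.9 %

ω = 2π × 1408/60 = 147.4 rad/s; P_out = τω = 1310 × 147.4 = 193094 W
P_in = √3·V_L·I_L·cosφ = 1.732 × 400 × 418 × 0.75 = 217193 W
η = P_out / P_in = 193094 / 217193 = 0.889 = 88.9%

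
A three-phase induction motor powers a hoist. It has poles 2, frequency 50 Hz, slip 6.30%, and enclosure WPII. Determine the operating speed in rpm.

2811 rpm

n_s = 120f/p = 120×50/2 = 3000 rpm
n = n_s(1 − s) = 3000 × (1 − 0.063) = 2811 rpm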